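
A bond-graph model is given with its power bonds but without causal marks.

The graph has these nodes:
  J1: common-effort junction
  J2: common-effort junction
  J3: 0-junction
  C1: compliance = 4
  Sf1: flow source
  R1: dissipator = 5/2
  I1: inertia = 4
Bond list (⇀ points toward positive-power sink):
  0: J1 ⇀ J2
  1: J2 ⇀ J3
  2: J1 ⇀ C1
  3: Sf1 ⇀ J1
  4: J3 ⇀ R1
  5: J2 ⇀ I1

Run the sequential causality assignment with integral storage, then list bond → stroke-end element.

#0 stroke→J2
#1 stroke→J3
#2 stroke→J1
#3 stroke→Sf1
#4 stroke→R1
#5 stroke→I1

β3 |Sf1  (Sf1 fixes flow; stroke at Sf1)
β2 |J1  (C1 outputs effort q/C1)
β0 |J2  (J1 effort already set via bond 2)
β1 |J3  (J2: bond 0 brought effort, rest push out)
β5 |I1  (0-jn J2 has e-setter on 0)
β4 |R1  (J3: bond 1 brought effort, rest push out)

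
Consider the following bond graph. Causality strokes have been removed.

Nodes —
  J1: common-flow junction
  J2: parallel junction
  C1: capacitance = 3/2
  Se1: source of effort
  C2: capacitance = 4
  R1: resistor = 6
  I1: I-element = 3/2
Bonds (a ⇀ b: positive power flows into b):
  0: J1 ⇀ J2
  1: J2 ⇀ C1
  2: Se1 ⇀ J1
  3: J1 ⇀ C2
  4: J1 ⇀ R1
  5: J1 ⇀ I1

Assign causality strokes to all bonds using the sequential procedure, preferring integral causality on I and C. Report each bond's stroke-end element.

β2 →J1  (source Se1 imposes e)
β1 →J2  (C1: C, integral causality)
β0 →J1  (J2 effort already set via bond 1)
β3 →J1  (C2 outputs effort q/C2)
β5 →I1  (I1 integral (f out))
β4 →J1  (J1 flow already set via bond 5)

b0 |J1
b1 |J2
b2 |J1
b3 |J1
b4 |J1
b5 |I1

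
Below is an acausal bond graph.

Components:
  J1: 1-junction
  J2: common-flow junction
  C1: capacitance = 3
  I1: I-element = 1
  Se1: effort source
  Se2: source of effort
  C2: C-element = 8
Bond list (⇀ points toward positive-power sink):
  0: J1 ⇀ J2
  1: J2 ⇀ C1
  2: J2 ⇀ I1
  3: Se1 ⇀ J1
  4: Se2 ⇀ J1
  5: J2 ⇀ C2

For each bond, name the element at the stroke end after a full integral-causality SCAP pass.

bond 3 stroke→J1  (source Se1 imposes e)
bond 4 stroke→J1  (Se2: effort source, stroke at far end)
bond 0 stroke→J2  (only one flow-in slot at J1)
bond 1 stroke→J2  (C1 outputs effort q/C1)
bond 2 stroke→I1  (I1 integral (f out))
bond 5 stroke→J2  (J2: bond 2 brought flow, rest push out)

b0 →J2
b1 →J2
b2 →I1
b3 →J1
b4 →J1
b5 →J2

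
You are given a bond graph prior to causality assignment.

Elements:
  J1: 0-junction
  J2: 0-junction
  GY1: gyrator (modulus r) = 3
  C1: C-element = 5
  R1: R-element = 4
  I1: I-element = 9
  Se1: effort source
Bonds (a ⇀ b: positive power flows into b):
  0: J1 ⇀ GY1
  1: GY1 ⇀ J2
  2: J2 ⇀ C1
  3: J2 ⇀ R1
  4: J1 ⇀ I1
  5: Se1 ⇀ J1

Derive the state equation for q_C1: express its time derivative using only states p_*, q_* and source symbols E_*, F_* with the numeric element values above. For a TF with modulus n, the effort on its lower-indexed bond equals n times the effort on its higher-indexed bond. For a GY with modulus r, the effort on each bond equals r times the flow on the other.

dq_C1/dt = E_Se1/3 - q_C1/20

#5 →J1  (Se1 fixes effort; stroke away)
#0 →GY1  (J1: bond 5 brought effort, rest push out)
#4 →I1  (J1: bond 5 brought effort, rest push out)
#1 →GY1  (GY1: gyrator matches bond 0)
#2 →J2  (prefer integral on C1)
#3 →R1  (0-jn J2 has e-setter on 2)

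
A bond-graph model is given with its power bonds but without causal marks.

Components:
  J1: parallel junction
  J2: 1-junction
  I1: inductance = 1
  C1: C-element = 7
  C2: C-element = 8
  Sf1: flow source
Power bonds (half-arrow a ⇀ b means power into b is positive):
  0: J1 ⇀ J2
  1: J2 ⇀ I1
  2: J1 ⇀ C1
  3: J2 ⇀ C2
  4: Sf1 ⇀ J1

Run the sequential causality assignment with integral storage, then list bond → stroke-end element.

bond 4 stroke→Sf1  (Sf1 fixes flow; stroke at Sf1)
bond 1 stroke→I1  (I1 integral (f out))
bond 0 stroke→J2  (J2 flow already set via bond 1)
bond 3 stroke→J2  (common-f at J2 fixed by 1)
bond 2 stroke→J1  (closing 0-jn rule on J1)

bond 0 stroke at J2
bond 1 stroke at I1
bond 2 stroke at J1
bond 3 stroke at J2
bond 4 stroke at Sf1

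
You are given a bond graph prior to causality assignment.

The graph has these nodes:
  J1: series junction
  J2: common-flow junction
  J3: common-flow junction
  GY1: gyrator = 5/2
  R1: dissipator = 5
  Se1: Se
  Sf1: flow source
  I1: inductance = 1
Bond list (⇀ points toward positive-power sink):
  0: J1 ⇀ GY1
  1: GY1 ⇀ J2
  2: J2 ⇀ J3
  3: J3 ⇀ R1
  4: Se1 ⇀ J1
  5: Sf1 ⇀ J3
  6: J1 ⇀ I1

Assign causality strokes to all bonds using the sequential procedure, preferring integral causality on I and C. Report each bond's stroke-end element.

#0 stroke→J1
#1 stroke→J2
#2 stroke→J3
#3 stroke→J3
#4 stroke→J1
#5 stroke→Sf1
#6 stroke→I1

b4 →J1  (Se1: effort source, stroke at far end)
b5 →Sf1  (Sf1 (Sf) sets flow on bond)
b2 →J3  (J3 flow already set via bond 5)
b3 →J3  (J3 flow already set via bond 5)
b1 →J2  (1-jn J2 has f-setter on 2)
b0 →J1  (GY1 both-in/both-out from 1)
b6 →I1  (only one flow-in slot at J1)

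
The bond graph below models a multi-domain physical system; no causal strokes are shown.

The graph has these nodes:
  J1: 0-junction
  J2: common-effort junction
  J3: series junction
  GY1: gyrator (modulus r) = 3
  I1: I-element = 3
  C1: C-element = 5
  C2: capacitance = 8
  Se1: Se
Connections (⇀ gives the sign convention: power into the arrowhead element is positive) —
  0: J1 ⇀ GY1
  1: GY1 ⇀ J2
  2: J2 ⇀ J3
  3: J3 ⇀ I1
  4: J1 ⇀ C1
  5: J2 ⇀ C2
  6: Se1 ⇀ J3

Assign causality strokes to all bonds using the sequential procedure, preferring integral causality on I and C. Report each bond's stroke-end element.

b6 stroke at J3  (source Se1 imposes e)
b3 stroke at I1  (I1 integral (f out))
b2 stroke at J3  (1-jn J3 has f-setter on 3)
b4 stroke at J1  (C1: C, integral causality)
b0 stroke at GY1  (J1 effort already set via bond 4)
b1 stroke at GY1  (GY GY1: same side as bond 0)
b5 stroke at J2  (closing 0-jn rule on J2)

#0 stroke→GY1
#1 stroke→GY1
#2 stroke→J3
#3 stroke→I1
#4 stroke→J1
#5 stroke→J2
#6 stroke→J3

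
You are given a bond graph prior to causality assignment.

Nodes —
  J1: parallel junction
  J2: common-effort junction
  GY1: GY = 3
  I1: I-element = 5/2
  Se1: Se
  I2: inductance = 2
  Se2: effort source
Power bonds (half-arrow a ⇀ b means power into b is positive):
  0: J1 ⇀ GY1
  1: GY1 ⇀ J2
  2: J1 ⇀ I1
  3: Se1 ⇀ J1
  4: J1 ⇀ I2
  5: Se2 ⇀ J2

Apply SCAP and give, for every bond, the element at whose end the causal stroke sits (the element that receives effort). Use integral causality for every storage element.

bond 0 stroke→GY1
bond 1 stroke→GY1
bond 2 stroke→I1
bond 3 stroke→J1
bond 4 stroke→I2
bond 5 stroke→J2

β3 stroke→J1  (Se1: effort source, stroke at far end)
β5 stroke→J2  (Se2: effort source, stroke at far end)
β0 stroke→GY1  (0-jn J1 has e-setter on 3)
β2 stroke→I1  (0-jn J1 has e-setter on 3)
β4 stroke→I2  (common-e at J1 fixed by 3)
β1 stroke→GY1  (common-e at J2 fixed by 5)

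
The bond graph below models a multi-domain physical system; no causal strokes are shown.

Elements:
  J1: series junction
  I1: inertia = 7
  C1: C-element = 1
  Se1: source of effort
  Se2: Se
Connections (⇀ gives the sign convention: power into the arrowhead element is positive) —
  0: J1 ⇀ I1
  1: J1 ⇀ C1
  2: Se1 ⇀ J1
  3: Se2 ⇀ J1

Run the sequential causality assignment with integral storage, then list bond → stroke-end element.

bond 0 →I1
bond 1 →J1
bond 2 →J1
bond 3 →J1

#2 |J1  (Se1: effort source, stroke at far end)
#3 |J1  (Se2 (Se) sets effort on bond)
#0 |I1  (I1 outputs flow p/I1)
#1 |J1  (J1: bond 0 brought flow, rest push out)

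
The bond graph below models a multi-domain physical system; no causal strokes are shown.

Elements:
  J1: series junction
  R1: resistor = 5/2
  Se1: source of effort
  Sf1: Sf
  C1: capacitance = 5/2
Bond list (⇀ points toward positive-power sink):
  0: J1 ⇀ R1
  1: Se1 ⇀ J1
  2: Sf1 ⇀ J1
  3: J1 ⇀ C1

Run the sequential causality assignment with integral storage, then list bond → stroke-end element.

#1 stroke→J1  (Se1 fixes effort; stroke away)
#2 stroke→Sf1  (Sf1 fixes flow; stroke at Sf1)
#0 stroke→J1  (J1: bond 2 brought flow, rest push out)
#3 stroke→J1  (common-f at J1 fixed by 2)

β0 →J1
β1 →J1
β2 →Sf1
β3 →J1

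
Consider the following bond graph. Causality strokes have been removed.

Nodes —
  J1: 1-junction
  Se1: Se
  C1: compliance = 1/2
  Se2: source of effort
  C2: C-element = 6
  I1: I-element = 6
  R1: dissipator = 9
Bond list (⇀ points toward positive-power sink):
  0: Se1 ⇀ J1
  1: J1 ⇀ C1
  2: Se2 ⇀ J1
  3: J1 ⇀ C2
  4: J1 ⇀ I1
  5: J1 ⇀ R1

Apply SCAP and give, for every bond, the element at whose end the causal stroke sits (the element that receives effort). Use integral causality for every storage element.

bond 0 →J1  (Se1: effort source, stroke at far end)
bond 2 →J1  (Se2 (Se) sets effort on bond)
bond 1 →J1  (C1 integral (e out))
bond 3 →J1  (C2: C, integral causality)
bond 4 →I1  (I1 integral (f out))
bond 5 →J1  (J1 flow already set via bond 4)

b0 stroke at J1
b1 stroke at J1
b2 stroke at J1
b3 stroke at J1
b4 stroke at I1
b5 stroke at J1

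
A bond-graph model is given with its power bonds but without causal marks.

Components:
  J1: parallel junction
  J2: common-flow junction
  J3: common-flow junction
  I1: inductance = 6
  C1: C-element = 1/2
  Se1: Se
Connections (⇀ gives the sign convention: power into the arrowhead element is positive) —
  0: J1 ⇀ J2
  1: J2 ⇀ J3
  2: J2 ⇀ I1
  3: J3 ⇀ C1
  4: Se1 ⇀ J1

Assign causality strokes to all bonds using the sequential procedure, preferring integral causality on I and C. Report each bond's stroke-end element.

b0 stroke at J2
b1 stroke at J2
b2 stroke at I1
b3 stroke at J3
b4 stroke at J1

bond 4 stroke→J1  (source Se1 imposes e)
bond 0 stroke→J2  (J1: bond 4 brought effort, rest push out)
bond 2 stroke→I1  (I1 outputs flow p/I1)
bond 1 stroke→J2  (J2 flow already set via bond 2)
bond 3 stroke→J3  (J3 flow already set via bond 1)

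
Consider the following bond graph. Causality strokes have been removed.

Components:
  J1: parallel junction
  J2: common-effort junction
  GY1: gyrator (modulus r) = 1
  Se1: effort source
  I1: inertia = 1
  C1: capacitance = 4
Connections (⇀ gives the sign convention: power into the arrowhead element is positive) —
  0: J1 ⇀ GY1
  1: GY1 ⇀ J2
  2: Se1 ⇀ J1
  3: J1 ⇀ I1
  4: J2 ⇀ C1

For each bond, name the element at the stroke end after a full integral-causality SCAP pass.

bond 2 stroke→J1  (Se1: effort source, stroke at far end)
bond 0 stroke→GY1  (common-e at J1 fixed by 2)
bond 3 stroke→I1  (J1 effort already set via bond 2)
bond 1 stroke→GY1  (through GY1, causality inverts; strokes same side of GY1)
bond 4 stroke→J2  (closing 0-jn rule on J2)

b0 →GY1
b1 →GY1
b2 →J1
b3 →I1
b4 →J2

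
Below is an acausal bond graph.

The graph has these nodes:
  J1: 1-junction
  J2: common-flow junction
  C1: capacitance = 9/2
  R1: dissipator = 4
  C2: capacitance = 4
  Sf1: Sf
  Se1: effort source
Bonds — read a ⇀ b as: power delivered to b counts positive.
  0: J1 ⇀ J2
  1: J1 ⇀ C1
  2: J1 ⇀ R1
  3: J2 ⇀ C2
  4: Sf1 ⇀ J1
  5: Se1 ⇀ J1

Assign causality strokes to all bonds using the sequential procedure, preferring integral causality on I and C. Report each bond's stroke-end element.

#4 |Sf1  (source Sf1 imposes f)
#5 |J1  (Se1 (Se) sets effort on bond)
#0 |J1  (J1: bond 4 brought flow, rest push out)
#1 |J1  (common-f at J1 fixed by 4)
#2 |J1  (common-f at J1 fixed by 4)
#3 |J2  (J2 flow already set via bond 0)

b0 |J1
b1 |J1
b2 |J1
b3 |J2
b4 |Sf1
b5 |J1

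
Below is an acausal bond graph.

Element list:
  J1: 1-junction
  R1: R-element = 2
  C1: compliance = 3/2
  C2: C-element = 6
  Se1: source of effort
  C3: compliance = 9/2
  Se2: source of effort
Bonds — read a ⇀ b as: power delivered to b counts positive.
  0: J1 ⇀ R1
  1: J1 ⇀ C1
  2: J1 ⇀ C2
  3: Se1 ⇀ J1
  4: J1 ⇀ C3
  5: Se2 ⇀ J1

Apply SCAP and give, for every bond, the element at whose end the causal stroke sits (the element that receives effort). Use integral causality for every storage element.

b3 →J1  (Se1: effort source, stroke at far end)
b5 →J1  (Se2: effort source, stroke at far end)
b1 →J1  (prefer integral on C1)
b2 →J1  (C2: C, integral causality)
b4 →J1  (C3: C, integral causality)
b0 →R1  (J1: last free bond brings flow in)

bond 0 stroke→R1
bond 1 stroke→J1
bond 2 stroke→J1
bond 3 stroke→J1
bond 4 stroke→J1
bond 5 stroke→J1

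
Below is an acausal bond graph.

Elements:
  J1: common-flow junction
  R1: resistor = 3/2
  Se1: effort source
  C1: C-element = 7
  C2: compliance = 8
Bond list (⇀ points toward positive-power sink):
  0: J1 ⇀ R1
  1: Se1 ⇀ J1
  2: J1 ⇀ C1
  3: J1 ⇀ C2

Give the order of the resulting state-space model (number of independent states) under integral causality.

2  (C1, C2 all integral)

bond 1 |J1  (Se1: effort source, stroke at far end)
bond 2 |J1  (C1: C, integral causality)
bond 3 |J1  (C2: C, integral causality)
bond 0 |R1  (closing 1-jn rule on J1)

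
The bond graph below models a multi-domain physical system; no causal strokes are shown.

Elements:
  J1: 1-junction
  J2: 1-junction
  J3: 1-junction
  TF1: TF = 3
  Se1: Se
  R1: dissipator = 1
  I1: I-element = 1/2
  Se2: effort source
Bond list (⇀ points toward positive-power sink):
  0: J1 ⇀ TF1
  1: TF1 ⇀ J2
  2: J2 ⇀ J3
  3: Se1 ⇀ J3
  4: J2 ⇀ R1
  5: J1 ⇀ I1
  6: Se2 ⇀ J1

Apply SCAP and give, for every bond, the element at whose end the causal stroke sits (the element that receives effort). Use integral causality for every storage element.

β0 stroke→J1
β1 stroke→TF1
β2 stroke→J2
β3 stroke→J3
β4 stroke→J2
β5 stroke→I1
β6 stroke→J1

β3 |J3  (source Se1 imposes e)
β6 |J1  (Se2 fixes effort; stroke away)
β2 |J2  (only one flow-in slot at J3)
β5 |I1  (I1 outputs flow p/I1)
β0 |J1  (J1 flow already set via bond 5)
β1 |TF1  (TF1 one-in-one-out from 0)
β4 |J2  (common-f at J2 fixed by 1)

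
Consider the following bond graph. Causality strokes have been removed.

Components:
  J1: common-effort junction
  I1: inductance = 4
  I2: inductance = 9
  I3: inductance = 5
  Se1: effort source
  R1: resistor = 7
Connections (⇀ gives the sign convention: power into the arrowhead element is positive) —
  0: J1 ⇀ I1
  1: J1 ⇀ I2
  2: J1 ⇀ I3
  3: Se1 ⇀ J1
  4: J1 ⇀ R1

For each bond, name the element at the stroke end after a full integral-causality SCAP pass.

#0 stroke at I1
#1 stroke at I2
#2 stroke at I3
#3 stroke at J1
#4 stroke at R1

β3 →J1  (Se1: effort source, stroke at far end)
β0 →I1  (J1 effort already set via bond 3)
β1 →I2  (0-jn J1 has e-setter on 3)
β2 →I3  (common-e at J1 fixed by 3)
β4 →R1  (J1 effort already set via bond 3)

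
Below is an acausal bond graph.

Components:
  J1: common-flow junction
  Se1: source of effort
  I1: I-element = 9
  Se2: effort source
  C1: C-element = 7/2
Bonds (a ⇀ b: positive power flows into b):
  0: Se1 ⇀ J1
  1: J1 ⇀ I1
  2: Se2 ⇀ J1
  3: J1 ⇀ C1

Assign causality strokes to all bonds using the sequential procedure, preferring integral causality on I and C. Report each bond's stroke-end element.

bond 0 →J1
bond 1 →I1
bond 2 →J1
bond 3 →J1

#0 stroke→J1  (Se1 (Se) sets effort on bond)
#2 stroke→J1  (Se2 (Se) sets effort on bond)
#1 stroke→I1  (I1: I, integral causality)
#3 stroke→J1  (1-jn J1 has f-setter on 1)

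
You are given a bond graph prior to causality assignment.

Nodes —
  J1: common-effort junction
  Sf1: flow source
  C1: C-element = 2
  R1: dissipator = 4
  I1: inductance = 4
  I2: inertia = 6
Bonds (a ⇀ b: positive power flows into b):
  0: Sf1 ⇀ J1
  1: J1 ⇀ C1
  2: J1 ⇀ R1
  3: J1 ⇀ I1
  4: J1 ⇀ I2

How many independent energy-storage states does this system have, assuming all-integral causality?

3  (C1, I1, I2 all integral)

#0 →Sf1  (Sf1: flow source, stroke at near end)
#1 →J1  (C1: C, integral causality)
#2 →R1  (common-e at J1 fixed by 1)
#3 →I1  (0-jn J1 has e-setter on 1)
#4 →I2  (J1: bond 1 brought effort, rest push out)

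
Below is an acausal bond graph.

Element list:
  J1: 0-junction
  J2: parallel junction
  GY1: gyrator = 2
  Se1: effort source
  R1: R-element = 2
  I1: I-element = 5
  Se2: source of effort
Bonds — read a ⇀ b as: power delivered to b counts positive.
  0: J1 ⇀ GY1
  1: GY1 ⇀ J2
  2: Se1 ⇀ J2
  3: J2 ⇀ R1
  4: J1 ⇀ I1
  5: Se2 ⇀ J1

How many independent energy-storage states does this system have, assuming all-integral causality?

bond 2 |J2  (source Se1 imposes e)
bond 5 |J1  (Se2: effort source, stroke at far end)
bond 0 |GY1  (J1: bond 5 brought effort, rest push out)
bond 4 |I1  (J1: bond 5 brought effort, rest push out)
bond 1 |GY1  (J2: bond 2 brought effort, rest push out)
bond 3 |R1  (common-e at J2 fixed by 2)

1  (I1 all integral)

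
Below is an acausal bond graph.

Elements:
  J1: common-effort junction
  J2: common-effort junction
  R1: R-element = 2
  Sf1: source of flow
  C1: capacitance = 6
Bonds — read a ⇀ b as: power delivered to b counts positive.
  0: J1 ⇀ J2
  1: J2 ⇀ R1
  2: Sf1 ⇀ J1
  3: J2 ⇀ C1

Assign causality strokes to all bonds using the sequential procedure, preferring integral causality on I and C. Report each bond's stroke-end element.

bond 0 →J1
bond 1 →R1
bond 2 →Sf1
bond 3 →J2

β2 →Sf1  (source Sf1 imposes f)
β0 →J1  (J1 needs exactly one e-in)
β3 →J2  (C1 integral (e out))
β1 →R1  (0-jn J2 has e-setter on 3)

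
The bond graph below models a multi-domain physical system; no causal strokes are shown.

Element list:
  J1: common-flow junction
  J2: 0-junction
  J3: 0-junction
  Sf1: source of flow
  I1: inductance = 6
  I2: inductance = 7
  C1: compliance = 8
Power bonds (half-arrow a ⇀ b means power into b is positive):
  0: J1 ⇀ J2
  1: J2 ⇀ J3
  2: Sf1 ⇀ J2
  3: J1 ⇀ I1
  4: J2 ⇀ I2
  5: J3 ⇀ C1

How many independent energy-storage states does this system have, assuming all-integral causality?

b2 |Sf1  (source Sf1 imposes f)
b3 |I1  (I1 integral (f out))
b0 |J1  (J1 flow already set via bond 3)
b4 |I2  (I2 outputs flow p/I2)
b1 |J2  (J2: last free bond brings effort in)
b5 |J3  (only one effort-in slot at J3)

3  (C1, I1, I2 all integral)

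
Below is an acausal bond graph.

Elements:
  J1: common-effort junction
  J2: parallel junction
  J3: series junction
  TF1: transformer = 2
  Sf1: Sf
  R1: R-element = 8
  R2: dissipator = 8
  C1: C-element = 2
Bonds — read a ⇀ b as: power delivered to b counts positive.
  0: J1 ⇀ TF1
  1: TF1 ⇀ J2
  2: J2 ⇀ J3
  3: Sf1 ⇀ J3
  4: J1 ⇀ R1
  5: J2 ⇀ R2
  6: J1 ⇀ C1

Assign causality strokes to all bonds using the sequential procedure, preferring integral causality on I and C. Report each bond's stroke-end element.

β0 stroke at TF1
β1 stroke at J2
β2 stroke at J3
β3 stroke at Sf1
β4 stroke at R1
β5 stroke at R2
β6 stroke at J1

β3 |Sf1  (source Sf1 imposes f)
β2 |J3  (J3 flow already set via bond 3)
β6 |J1  (C1: C, integral causality)
β0 |TF1  (J1: bond 6 brought effort, rest push out)
β4 |R1  (0-jn J1 has e-setter on 6)
β1 |J2  (TF1: transformer flips bond 0)
β5 |R2  (J2 effort already set via bond 1)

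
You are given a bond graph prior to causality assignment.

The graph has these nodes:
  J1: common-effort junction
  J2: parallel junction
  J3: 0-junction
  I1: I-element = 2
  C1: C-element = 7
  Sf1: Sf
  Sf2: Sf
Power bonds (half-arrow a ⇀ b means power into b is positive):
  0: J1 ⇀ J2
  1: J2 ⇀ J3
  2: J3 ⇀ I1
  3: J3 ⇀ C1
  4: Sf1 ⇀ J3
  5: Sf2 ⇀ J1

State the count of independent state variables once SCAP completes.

2  (C1, I1 all integral)

bond 4 stroke→Sf1  (Sf1 (Sf) sets flow on bond)
bond 5 stroke→Sf2  (Sf2: flow source, stroke at near end)
bond 0 stroke→J1  (J1: last free bond brings effort in)
bond 1 stroke→J2  (J2: last free bond brings effort in)
bond 2 stroke→I1  (prefer integral on I1)
bond 3 stroke→J3  (J3: last free bond brings effort in)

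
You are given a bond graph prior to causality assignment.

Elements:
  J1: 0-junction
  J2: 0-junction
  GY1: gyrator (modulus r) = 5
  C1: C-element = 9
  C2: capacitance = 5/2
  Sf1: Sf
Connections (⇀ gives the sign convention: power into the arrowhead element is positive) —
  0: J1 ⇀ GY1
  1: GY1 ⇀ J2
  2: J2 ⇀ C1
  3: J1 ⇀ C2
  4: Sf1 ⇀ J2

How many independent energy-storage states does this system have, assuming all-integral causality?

b4 →Sf1  (Sf1 fixes flow; stroke at Sf1)
b2 →J2  (prefer integral on C1)
b1 →GY1  (J2: bond 2 brought effort, rest push out)
b0 →GY1  (GY1 both-in/both-out from 1)
b3 →J1  (J1 needs exactly one e-in)

2  (C1, C2 all integral)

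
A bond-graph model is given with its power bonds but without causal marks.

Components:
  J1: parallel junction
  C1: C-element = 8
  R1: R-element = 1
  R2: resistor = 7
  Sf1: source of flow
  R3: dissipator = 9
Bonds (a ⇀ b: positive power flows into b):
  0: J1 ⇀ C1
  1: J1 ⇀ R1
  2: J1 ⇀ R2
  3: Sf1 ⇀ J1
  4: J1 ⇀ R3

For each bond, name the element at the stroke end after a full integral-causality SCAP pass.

β0 stroke at J1
β1 stroke at R1
β2 stroke at R2
β3 stroke at Sf1
β4 stroke at R3

bond 3 stroke at Sf1  (Sf1: flow source, stroke at near end)
bond 0 stroke at J1  (C1: C, integral causality)
bond 1 stroke at R1  (0-jn J1 has e-setter on 0)
bond 2 stroke at R2  (0-jn J1 has e-setter on 0)
bond 4 stroke at R3  (J1 effort already set via bond 0)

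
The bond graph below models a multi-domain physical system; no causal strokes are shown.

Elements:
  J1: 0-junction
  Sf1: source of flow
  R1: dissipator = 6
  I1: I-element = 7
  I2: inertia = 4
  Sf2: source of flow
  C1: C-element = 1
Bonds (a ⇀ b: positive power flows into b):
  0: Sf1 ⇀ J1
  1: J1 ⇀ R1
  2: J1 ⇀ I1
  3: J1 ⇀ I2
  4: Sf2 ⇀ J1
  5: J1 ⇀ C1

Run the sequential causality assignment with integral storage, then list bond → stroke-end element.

b0 →Sf1
b1 →R1
b2 →I1
b3 →I2
b4 →Sf2
b5 →J1

β0 →Sf1  (Sf1 (Sf) sets flow on bond)
β4 →Sf2  (Sf2: flow source, stroke at near end)
β2 →I1  (I1 integral (f out))
β3 →I2  (I2: I, integral causality)
β5 →J1  (C1 integral (e out))
β1 →R1  (J1 effort already set via bond 5)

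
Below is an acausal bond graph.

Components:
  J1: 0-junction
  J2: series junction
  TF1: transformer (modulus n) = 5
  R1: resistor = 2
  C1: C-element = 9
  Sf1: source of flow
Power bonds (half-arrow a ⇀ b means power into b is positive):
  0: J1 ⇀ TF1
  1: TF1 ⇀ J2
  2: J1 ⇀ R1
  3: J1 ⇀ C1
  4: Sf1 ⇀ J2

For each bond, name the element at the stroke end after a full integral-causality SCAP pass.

β0 |TF1
β1 |J2
β2 |R1
β3 |J1
β4 |Sf1

#4 stroke→Sf1  (source Sf1 imposes f)
#1 stroke→J2  (1-jn J2 has f-setter on 4)
#0 stroke→TF1  (TF TF1: opposite of bond 1)
#3 stroke→J1  (C1 integral (e out))
#2 stroke→R1  (common-e at J1 fixed by 3)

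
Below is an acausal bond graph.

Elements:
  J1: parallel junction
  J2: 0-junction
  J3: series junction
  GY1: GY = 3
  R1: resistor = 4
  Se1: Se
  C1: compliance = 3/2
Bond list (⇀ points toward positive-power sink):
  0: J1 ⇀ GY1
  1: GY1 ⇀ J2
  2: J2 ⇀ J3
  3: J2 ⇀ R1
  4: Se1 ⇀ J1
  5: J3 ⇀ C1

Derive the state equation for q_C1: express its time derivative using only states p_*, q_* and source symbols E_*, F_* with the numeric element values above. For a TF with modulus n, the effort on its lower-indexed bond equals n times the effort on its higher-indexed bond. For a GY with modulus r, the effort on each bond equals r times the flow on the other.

#4 →J1  (Se1: effort source, stroke at far end)
#0 →GY1  (0-jn J1 has e-setter on 4)
#1 →GY1  (GY1: gyrator matches bond 0)
#5 →J3  (C1: C, integral causality)
#2 →J2  (J3 needs exactly one f-in)
#3 →R1  (0-jn J2 has e-setter on 2)

dq_C1/dt = E_Se1/3 - q_C1/6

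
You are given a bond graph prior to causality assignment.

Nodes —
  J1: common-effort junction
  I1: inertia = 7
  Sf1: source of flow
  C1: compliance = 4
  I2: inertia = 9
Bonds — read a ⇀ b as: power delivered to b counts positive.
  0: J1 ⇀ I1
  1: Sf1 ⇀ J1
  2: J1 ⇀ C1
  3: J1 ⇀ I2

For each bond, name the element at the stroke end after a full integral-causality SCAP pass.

β1 stroke at Sf1  (Sf1 fixes flow; stroke at Sf1)
β0 stroke at I1  (I1 outputs flow p/I1)
β2 stroke at J1  (C1 outputs effort q/C1)
β3 stroke at I2  (J1 effort already set via bond 2)

b0 →I1
b1 →Sf1
b2 →J1
b3 →I2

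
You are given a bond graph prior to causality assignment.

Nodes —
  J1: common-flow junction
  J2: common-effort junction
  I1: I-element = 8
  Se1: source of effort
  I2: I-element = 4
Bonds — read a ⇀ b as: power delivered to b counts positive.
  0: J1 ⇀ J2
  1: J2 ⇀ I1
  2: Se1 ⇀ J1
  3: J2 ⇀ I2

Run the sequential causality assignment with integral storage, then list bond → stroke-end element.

#2 stroke→J1  (Se1: effort source, stroke at far end)
#0 stroke→J2  (only one flow-in slot at J1)
#1 stroke→I1  (J2: bond 0 brought effort, rest push out)
#3 stroke→I2  (common-e at J2 fixed by 0)

β0 stroke→J2
β1 stroke→I1
β2 stroke→J1
β3 stroke→I2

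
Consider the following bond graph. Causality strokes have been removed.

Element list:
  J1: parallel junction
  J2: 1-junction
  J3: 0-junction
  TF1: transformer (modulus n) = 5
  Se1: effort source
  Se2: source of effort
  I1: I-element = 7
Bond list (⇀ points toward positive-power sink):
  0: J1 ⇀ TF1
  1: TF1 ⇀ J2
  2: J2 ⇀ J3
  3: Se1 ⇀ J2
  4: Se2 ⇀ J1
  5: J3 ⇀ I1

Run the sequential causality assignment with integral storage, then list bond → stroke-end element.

b0 |TF1
b1 |J2
b2 |J3
b3 |J2
b4 |J1
b5 |I1

b3 →J2  (source Se1 imposes e)
b4 →J1  (Se2 (Se) sets effort on bond)
b0 →TF1  (common-e at J1 fixed by 4)
b1 →J2  (TF1 one-in-one-out from 0)
b2 →J3  (only one flow-in slot at J2)
b5 →I1  (J3 effort already set via bond 2)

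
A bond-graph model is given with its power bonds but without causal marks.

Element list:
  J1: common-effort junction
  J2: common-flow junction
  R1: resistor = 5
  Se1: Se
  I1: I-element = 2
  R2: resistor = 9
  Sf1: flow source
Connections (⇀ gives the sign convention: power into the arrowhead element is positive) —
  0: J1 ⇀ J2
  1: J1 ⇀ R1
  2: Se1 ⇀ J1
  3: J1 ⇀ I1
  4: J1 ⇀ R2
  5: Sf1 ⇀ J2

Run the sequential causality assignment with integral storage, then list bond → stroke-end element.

b0 |J2
b1 |R1
b2 |J1
b3 |I1
b4 |R2
b5 |Sf1

b2 |J1  (Se1 (Se) sets effort on bond)
b5 |Sf1  (Sf1 fixes flow; stroke at Sf1)
b0 |J2  (0-jn J1 has e-setter on 2)
b1 |R1  (0-jn J1 has e-setter on 2)
b3 |I1  (J1 effort already set via bond 2)
b4 |R2  (0-jn J1 has e-setter on 2)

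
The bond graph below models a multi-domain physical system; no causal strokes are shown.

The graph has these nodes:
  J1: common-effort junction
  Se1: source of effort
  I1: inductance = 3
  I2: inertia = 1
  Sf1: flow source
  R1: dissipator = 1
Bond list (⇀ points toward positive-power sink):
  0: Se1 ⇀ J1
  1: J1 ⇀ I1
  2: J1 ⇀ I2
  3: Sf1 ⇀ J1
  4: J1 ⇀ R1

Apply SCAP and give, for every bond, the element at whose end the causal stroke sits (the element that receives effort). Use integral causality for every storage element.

β0 →J1  (Se1 fixes effort; stroke away)
β3 →Sf1  (Sf1: flow source, stroke at near end)
β1 →I1  (J1 effort already set via bond 0)
β2 →I2  (common-e at J1 fixed by 0)
β4 →R1  (common-e at J1 fixed by 0)

b0 →J1
b1 →I1
b2 →I2
b3 →Sf1
b4 →R1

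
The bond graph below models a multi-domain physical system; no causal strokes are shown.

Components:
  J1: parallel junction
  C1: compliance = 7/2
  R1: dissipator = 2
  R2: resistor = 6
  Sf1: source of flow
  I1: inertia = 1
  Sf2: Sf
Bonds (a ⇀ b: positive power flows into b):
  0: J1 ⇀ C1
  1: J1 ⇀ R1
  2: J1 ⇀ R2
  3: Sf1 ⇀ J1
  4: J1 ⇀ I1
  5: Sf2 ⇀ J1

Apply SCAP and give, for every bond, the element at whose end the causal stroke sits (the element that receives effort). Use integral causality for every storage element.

#3 stroke→Sf1  (Sf1 (Sf) sets flow on bond)
#5 stroke→Sf2  (Sf2: flow source, stroke at near end)
#0 stroke→J1  (C1 integral (e out))
#1 stroke→R1  (common-e at J1 fixed by 0)
#2 stroke→R2  (common-e at J1 fixed by 0)
#4 stroke→I1  (J1 effort already set via bond 0)

bond 0 |J1
bond 1 |R1
bond 2 |R2
bond 3 |Sf1
bond 4 |I1
bond 5 |Sf2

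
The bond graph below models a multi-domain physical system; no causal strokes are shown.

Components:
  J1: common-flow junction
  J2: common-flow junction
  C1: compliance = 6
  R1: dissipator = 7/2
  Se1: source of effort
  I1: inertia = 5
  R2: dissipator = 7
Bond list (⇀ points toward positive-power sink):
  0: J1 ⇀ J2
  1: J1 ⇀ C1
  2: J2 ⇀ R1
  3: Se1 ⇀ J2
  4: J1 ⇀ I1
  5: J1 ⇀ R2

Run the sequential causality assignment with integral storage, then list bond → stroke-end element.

b0 →J1
b1 →J1
b2 →J2
b3 →J2
b4 →I1
b5 →J1

b3 |J2  (Se1: effort source, stroke at far end)
b1 |J1  (prefer integral on C1)
b4 |I1  (prefer integral on I1)
b0 |J1  (J1: bond 4 brought flow, rest push out)
b5 |J1  (common-f at J1 fixed by 4)
b2 |J2  (J2 flow already set via bond 0)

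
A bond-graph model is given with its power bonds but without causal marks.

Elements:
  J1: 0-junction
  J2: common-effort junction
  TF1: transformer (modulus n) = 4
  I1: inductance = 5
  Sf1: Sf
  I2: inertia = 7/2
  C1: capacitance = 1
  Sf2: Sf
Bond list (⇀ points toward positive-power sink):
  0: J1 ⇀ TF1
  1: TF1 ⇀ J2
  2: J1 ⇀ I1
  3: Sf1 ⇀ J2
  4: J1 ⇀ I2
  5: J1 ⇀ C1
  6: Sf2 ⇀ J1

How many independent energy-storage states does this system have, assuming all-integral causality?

β3 stroke→Sf1  (Sf1 (Sf) sets flow on bond)
β6 stroke→Sf2  (Sf2 fixes flow; stroke at Sf2)
β1 stroke→J2  (closing 0-jn rule on J2)
β0 stroke→TF1  (TF TF1: opposite of bond 1)
β2 stroke→I1  (I1 outputs flow p/I1)
β4 stroke→I2  (I2: I, integral causality)
β5 stroke→J1  (closing 0-jn rule on J1)

3  (C1, I1, I2 all integral)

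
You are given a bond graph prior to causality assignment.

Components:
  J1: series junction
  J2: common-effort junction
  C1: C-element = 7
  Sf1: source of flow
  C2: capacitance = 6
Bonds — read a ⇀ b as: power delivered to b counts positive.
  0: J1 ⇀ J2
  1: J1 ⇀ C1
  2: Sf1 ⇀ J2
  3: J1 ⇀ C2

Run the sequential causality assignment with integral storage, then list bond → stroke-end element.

b2 stroke→Sf1  (Sf1 (Sf) sets flow on bond)
b0 stroke→J2  (closing 0-jn rule on J2)
b1 stroke→J1  (J1: bond 0 brought flow, rest push out)
b3 stroke→J1  (J1 flow already set via bond 0)

bond 0 →J2
bond 1 →J1
bond 2 →Sf1
bond 3 →J1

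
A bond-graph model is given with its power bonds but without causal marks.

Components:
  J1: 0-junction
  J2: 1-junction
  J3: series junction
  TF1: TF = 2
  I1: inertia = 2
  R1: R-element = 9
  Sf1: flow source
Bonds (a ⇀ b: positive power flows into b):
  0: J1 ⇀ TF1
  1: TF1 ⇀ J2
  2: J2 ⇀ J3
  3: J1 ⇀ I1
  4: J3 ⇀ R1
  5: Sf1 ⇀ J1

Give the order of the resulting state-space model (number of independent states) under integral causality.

1  (I1 all integral)

#5 |Sf1  (Sf1 (Sf) sets flow on bond)
#3 |I1  (I1: I, integral causality)
#0 |J1  (only one effort-in slot at J1)
#1 |TF1  (through TF1, causality passes straight; one stroke at TF1)
#2 |J2  (J2: bond 1 brought flow, rest push out)
#4 |J3  (1-jn J3 has f-setter on 2)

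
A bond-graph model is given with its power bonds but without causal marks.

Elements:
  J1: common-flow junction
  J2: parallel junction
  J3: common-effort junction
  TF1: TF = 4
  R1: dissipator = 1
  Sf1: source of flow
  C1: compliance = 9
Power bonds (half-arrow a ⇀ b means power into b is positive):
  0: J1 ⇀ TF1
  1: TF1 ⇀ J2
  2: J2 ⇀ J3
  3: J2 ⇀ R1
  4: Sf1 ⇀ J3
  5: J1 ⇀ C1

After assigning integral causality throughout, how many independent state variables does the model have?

β4 stroke→Sf1  (Sf1: flow source, stroke at near end)
β2 stroke→J3  (J3 needs exactly one e-in)
β5 stroke→J1  (C1: C, integral causality)
β0 stroke→TF1  (closing 1-jn rule on J1)
β1 stroke→J2  (through TF1, causality passes straight; one stroke at TF1)
β3 stroke→R1  (J2 effort already set via bond 1)

1  (C1 all integral)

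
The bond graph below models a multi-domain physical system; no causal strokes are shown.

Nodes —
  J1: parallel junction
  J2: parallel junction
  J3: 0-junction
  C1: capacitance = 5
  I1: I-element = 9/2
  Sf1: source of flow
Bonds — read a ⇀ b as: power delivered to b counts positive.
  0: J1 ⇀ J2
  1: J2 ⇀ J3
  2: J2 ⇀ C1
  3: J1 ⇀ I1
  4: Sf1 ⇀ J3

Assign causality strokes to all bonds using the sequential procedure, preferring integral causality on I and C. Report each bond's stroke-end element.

b4 stroke→Sf1  (Sf1 fixes flow; stroke at Sf1)
b1 stroke→J3  (J3: last free bond brings effort in)
b2 stroke→J2  (C1: C, integral causality)
b0 stroke→J1  (J2: bond 2 brought effort, rest push out)
b3 stroke→I1  (common-e at J1 fixed by 0)

#0 |J1
#1 |J3
#2 |J2
#3 |I1
#4 |Sf1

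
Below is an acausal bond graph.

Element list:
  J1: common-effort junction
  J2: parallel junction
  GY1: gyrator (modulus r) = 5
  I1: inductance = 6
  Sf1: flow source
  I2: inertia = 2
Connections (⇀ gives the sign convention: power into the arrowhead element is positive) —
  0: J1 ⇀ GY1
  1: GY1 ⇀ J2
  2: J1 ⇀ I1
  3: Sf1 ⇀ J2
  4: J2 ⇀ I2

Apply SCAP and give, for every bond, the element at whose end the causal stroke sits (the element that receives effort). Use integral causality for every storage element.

#3 stroke at Sf1  (source Sf1 imposes f)
#2 stroke at I1  (I1 integral (f out))
#0 stroke at J1  (only one effort-in slot at J1)
#1 stroke at J2  (GY1 both-in/both-out from 0)
#4 stroke at I2  (common-e at J2 fixed by 1)

#0 →J1
#1 →J2
#2 →I1
#3 →Sf1
#4 →I2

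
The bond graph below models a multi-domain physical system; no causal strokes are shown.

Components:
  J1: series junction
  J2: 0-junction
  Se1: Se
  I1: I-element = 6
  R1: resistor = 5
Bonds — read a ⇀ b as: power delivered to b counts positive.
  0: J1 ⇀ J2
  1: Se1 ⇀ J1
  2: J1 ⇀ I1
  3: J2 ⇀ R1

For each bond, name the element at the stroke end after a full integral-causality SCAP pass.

#0 →J1
#1 →J1
#2 →I1
#3 →J2

bond 1 |J1  (source Se1 imposes e)
bond 2 |I1  (I1 outputs flow p/I1)
bond 0 |J1  (common-f at J1 fixed by 2)
bond 3 |J2  (closing 0-jn rule on J2)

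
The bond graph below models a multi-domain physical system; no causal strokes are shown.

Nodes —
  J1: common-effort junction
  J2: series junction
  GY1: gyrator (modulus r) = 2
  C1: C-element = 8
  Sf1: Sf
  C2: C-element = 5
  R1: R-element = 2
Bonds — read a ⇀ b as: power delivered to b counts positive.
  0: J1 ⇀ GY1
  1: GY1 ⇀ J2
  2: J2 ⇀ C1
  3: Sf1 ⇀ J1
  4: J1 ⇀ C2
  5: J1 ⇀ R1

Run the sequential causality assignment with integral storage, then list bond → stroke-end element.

β0 stroke→GY1
β1 stroke→GY1
β2 stroke→J2
β3 stroke→Sf1
β4 stroke→J1
β5 stroke→R1

β3 →Sf1  (Sf1: flow source, stroke at near end)
β2 →J2  (C1: C, integral causality)
β1 →GY1  (J2 needs exactly one f-in)
β0 →GY1  (GY GY1: same side as bond 1)
β4 →J1  (prefer integral on C2)
β5 →R1  (common-e at J1 fixed by 4)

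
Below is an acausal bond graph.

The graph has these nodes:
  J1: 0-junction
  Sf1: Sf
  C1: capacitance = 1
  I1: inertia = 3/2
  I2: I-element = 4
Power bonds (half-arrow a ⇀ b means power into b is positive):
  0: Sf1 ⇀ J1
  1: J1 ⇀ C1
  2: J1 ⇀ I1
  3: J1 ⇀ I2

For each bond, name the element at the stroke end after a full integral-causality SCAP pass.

bond 0 →Sf1  (source Sf1 imposes f)
bond 1 →J1  (C1 integral (e out))
bond 2 →I1  (common-e at J1 fixed by 1)
bond 3 →I2  (J1 effort already set via bond 1)

β0 →Sf1
β1 →J1
β2 →I1
β3 →I2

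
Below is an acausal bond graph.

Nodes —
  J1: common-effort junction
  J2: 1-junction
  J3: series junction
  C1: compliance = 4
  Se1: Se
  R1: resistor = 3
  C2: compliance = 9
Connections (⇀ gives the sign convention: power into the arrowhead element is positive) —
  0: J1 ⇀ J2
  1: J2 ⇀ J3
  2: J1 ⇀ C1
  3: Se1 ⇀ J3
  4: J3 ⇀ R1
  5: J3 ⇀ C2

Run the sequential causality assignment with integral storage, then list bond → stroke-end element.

#0 stroke→J2
#1 stroke→J3
#2 stroke→J1
#3 stroke→J3
#4 stroke→R1
#5 stroke→J3

β3 →J3  (source Se1 imposes e)
β2 →J1  (prefer integral on C1)
β0 →J2  (J1 effort already set via bond 2)
β1 →J3  (J2 needs exactly one f-in)
β5 →J3  (C2 integral (e out))
β4 →R1  (J3: last free bond brings flow in)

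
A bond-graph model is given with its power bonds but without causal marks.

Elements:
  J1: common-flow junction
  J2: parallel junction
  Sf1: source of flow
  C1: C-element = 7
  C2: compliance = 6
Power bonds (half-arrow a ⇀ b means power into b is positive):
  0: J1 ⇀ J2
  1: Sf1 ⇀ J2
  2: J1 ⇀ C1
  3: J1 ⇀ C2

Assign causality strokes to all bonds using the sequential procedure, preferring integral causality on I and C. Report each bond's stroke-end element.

b0 stroke→J2
b1 stroke→Sf1
b2 stroke→J1
b3 stroke→J1

β1 stroke→Sf1  (Sf1 (Sf) sets flow on bond)
β0 stroke→J2  (closing 0-jn rule on J2)
β2 stroke→J1  (1-jn J1 has f-setter on 0)
β3 stroke→J1  (1-jn J1 has f-setter on 0)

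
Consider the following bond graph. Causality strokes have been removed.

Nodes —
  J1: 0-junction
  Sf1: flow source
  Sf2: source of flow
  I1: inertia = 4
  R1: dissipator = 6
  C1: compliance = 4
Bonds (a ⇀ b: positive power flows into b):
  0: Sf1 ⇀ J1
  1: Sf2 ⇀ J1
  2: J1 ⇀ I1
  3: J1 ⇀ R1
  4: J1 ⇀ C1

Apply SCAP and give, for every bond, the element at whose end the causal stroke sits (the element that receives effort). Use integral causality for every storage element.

β0 |Sf1
β1 |Sf2
β2 |I1
β3 |R1
β4 |J1

bond 0 →Sf1  (Sf1 (Sf) sets flow on bond)
bond 1 →Sf2  (Sf2 (Sf) sets flow on bond)
bond 2 →I1  (I1: I, integral causality)
bond 4 →J1  (prefer integral on C1)
bond 3 →R1  (J1 effort already set via bond 4)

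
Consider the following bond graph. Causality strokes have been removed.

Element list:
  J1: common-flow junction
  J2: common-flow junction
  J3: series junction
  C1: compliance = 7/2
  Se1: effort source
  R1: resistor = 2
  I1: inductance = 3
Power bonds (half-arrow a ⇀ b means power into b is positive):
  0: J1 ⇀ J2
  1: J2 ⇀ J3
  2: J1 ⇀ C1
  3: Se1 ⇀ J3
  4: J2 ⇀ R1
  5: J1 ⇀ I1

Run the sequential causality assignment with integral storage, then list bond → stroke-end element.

#3 stroke at J3  (Se1 fixes effort; stroke away)
#1 stroke at J2  (J3 needs exactly one f-in)
#2 stroke at J1  (C1: C, integral causality)
#5 stroke at I1  (I1: I, integral causality)
#0 stroke at J1  (J1 flow already set via bond 5)
#4 stroke at J2  (J2 flow already set via bond 0)

bond 0 →J1
bond 1 →J2
bond 2 →J1
bond 3 →J3
bond 4 →J2
bond 5 →I1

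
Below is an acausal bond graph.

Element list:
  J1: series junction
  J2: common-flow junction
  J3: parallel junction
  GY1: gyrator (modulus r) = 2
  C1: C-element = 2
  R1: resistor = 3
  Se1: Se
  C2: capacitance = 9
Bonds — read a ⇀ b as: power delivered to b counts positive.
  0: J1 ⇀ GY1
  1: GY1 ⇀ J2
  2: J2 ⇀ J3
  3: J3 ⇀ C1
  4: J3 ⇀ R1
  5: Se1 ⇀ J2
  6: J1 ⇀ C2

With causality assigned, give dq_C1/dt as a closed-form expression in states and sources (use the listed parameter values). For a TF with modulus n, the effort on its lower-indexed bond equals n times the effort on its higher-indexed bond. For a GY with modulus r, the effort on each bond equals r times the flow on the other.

dq_C1/dt = -q_C1/6 - q_C2/18

#5 stroke at J2  (Se1: effort source, stroke at far end)
#3 stroke at J3  (C1: C, integral causality)
#2 stroke at J2  (common-e at J3 fixed by 3)
#4 stroke at R1  (0-jn J3 has e-setter on 3)
#1 stroke at GY1  (only one flow-in slot at J2)
#0 stroke at GY1  (GY1: gyrator matches bond 1)
#6 stroke at J1  (J1: bond 0 brought flow, rest push out)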